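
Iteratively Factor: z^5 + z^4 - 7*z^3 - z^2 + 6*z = (z + 1)*(z^4 - 7*z^2 + 6*z) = z*(z + 1)*(z^3 - 7*z + 6) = z*(z + 1)*(z + 3)*(z^2 - 3*z + 2) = z*(z - 2)*(z + 1)*(z + 3)*(z - 1)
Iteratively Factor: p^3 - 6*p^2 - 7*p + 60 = (p - 5)*(p^2 - p - 12) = (p - 5)*(p - 4)*(p + 3)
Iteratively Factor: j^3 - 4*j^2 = (j)*(j^2 - 4*j) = j*(j - 4)*(j)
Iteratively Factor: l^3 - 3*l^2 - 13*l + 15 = (l - 1)*(l^2 - 2*l - 15) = (l - 1)*(l + 3)*(l - 5)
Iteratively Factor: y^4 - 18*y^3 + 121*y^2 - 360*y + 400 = (y - 5)*(y^3 - 13*y^2 + 56*y - 80) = (y - 5)*(y - 4)*(y^2 - 9*y + 20) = (y - 5)^2*(y - 4)*(y - 4)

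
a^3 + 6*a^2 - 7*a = a*(a - 1)*(a + 7)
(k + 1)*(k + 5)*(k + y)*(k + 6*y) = k^4 + 7*k^3*y + 6*k^3 + 6*k^2*y^2 + 42*k^2*y + 5*k^2 + 36*k*y^2 + 35*k*y + 30*y^2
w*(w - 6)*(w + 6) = w^3 - 36*w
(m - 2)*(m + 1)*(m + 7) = m^3 + 6*m^2 - 9*m - 14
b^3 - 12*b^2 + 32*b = b*(b - 8)*(b - 4)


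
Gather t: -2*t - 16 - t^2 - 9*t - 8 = -t^2 - 11*t - 24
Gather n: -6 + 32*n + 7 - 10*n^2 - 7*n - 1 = -10*n^2 + 25*n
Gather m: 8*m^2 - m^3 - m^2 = -m^3 + 7*m^2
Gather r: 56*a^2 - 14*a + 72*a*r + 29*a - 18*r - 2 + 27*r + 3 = 56*a^2 + 15*a + r*(72*a + 9) + 1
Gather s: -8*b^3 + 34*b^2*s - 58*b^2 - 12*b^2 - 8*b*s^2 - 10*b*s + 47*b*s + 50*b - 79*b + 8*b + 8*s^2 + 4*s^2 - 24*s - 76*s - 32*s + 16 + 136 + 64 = -8*b^3 - 70*b^2 - 21*b + s^2*(12 - 8*b) + s*(34*b^2 + 37*b - 132) + 216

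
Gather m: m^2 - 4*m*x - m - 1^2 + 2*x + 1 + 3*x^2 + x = m^2 + m*(-4*x - 1) + 3*x^2 + 3*x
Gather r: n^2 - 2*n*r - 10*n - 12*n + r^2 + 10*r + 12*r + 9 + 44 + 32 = n^2 - 22*n + r^2 + r*(22 - 2*n) + 85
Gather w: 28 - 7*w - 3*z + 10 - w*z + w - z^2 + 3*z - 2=w*(-z - 6) - z^2 + 36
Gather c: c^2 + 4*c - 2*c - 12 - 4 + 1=c^2 + 2*c - 15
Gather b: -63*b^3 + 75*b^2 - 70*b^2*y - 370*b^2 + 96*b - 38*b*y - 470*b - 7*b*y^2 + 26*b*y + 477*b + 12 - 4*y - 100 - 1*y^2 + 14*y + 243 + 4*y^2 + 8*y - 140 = -63*b^3 + b^2*(-70*y - 295) + b*(-7*y^2 - 12*y + 103) + 3*y^2 + 18*y + 15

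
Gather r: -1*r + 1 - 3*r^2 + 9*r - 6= -3*r^2 + 8*r - 5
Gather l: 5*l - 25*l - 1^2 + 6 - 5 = -20*l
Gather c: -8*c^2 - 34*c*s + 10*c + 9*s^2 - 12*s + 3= -8*c^2 + c*(10 - 34*s) + 9*s^2 - 12*s + 3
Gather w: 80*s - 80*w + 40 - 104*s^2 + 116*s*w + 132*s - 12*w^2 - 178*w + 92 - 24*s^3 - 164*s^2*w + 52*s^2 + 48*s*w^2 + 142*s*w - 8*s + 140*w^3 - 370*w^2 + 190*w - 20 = -24*s^3 - 52*s^2 + 204*s + 140*w^3 + w^2*(48*s - 382) + w*(-164*s^2 + 258*s - 68) + 112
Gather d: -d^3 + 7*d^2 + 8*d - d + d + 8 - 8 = -d^3 + 7*d^2 + 8*d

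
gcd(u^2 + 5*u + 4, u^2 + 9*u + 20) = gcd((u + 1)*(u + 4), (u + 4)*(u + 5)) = u + 4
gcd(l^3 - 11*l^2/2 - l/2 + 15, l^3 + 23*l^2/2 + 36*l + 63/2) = l + 3/2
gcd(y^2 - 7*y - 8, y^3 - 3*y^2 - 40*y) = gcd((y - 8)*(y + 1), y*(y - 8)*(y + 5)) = y - 8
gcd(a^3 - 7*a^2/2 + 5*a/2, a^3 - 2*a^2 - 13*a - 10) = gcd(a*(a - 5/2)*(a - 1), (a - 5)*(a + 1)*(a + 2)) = 1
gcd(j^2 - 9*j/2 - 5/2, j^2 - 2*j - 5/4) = j + 1/2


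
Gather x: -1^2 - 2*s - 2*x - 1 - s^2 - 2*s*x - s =-s^2 - 3*s + x*(-2*s - 2) - 2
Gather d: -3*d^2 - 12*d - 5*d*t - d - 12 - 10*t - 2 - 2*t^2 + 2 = -3*d^2 + d*(-5*t - 13) - 2*t^2 - 10*t - 12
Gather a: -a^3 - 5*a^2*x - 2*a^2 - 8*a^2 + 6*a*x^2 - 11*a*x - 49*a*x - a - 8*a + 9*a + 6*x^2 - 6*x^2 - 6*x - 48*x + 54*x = -a^3 + a^2*(-5*x - 10) + a*(6*x^2 - 60*x)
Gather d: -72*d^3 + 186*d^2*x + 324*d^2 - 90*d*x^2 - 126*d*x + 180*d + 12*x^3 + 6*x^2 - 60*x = -72*d^3 + d^2*(186*x + 324) + d*(-90*x^2 - 126*x + 180) + 12*x^3 + 6*x^2 - 60*x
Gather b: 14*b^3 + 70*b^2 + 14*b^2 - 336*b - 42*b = 14*b^3 + 84*b^2 - 378*b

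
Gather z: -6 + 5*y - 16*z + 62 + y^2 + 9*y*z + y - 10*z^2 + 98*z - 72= y^2 + 6*y - 10*z^2 + z*(9*y + 82) - 16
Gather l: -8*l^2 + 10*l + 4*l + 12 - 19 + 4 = -8*l^2 + 14*l - 3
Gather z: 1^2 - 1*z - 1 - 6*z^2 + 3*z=-6*z^2 + 2*z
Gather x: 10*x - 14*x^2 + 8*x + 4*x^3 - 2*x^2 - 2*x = 4*x^3 - 16*x^2 + 16*x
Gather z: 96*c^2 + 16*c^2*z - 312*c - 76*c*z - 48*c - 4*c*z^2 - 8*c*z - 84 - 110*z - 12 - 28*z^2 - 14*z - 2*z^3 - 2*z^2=96*c^2 - 360*c - 2*z^3 + z^2*(-4*c - 30) + z*(16*c^2 - 84*c - 124) - 96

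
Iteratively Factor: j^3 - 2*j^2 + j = (j)*(j^2 - 2*j + 1) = j*(j - 1)*(j - 1)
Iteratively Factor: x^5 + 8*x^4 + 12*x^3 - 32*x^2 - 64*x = (x - 2)*(x^4 + 10*x^3 + 32*x^2 + 32*x) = (x - 2)*(x + 2)*(x^3 + 8*x^2 + 16*x) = (x - 2)*(x + 2)*(x + 4)*(x^2 + 4*x) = x*(x - 2)*(x + 2)*(x + 4)*(x + 4)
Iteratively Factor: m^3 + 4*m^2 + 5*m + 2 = (m + 2)*(m^2 + 2*m + 1) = (m + 1)*(m + 2)*(m + 1)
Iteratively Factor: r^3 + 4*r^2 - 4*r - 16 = (r + 2)*(r^2 + 2*r - 8) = (r + 2)*(r + 4)*(r - 2)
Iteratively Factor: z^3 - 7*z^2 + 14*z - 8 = (z - 1)*(z^2 - 6*z + 8) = (z - 2)*(z - 1)*(z - 4)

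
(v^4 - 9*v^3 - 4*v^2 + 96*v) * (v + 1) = v^5 - 8*v^4 - 13*v^3 + 92*v^2 + 96*v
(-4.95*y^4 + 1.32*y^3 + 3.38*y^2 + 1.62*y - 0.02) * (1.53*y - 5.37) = -7.5735*y^5 + 28.6011*y^4 - 1.917*y^3 - 15.672*y^2 - 8.73*y + 0.1074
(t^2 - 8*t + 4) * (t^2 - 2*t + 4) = t^4 - 10*t^3 + 24*t^2 - 40*t + 16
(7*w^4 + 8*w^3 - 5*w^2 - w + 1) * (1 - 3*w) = -21*w^5 - 17*w^4 + 23*w^3 - 2*w^2 - 4*w + 1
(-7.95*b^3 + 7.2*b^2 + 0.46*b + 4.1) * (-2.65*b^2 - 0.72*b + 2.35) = 21.0675*b^5 - 13.356*b^4 - 25.0855*b^3 + 5.7238*b^2 - 1.871*b + 9.635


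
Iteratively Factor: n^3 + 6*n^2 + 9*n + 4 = (n + 4)*(n^2 + 2*n + 1) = (n + 1)*(n + 4)*(n + 1)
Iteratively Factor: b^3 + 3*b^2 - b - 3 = (b - 1)*(b^2 + 4*b + 3) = (b - 1)*(b + 3)*(b + 1)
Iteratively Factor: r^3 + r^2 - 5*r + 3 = (r - 1)*(r^2 + 2*r - 3) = (r - 1)*(r + 3)*(r - 1)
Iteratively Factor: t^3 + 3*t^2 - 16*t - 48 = (t + 4)*(t^2 - t - 12) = (t - 4)*(t + 4)*(t + 3)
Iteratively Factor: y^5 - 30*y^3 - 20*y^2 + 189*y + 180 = (y + 4)*(y^4 - 4*y^3 - 14*y^2 + 36*y + 45) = (y - 3)*(y + 4)*(y^3 - y^2 - 17*y - 15) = (y - 5)*(y - 3)*(y + 4)*(y^2 + 4*y + 3) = (y - 5)*(y - 3)*(y + 1)*(y + 4)*(y + 3)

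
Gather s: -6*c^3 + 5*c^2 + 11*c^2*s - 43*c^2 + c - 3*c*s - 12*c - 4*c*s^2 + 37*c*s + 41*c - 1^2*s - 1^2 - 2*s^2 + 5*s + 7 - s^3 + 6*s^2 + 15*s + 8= -6*c^3 - 38*c^2 + 30*c - s^3 + s^2*(4 - 4*c) + s*(11*c^2 + 34*c + 19) + 14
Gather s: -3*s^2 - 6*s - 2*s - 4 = -3*s^2 - 8*s - 4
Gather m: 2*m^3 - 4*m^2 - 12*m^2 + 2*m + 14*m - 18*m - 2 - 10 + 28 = 2*m^3 - 16*m^2 - 2*m + 16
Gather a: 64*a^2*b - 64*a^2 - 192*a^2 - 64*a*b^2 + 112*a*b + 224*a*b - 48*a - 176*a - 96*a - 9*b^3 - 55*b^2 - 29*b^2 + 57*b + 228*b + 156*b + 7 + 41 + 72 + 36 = a^2*(64*b - 256) + a*(-64*b^2 + 336*b - 320) - 9*b^3 - 84*b^2 + 441*b + 156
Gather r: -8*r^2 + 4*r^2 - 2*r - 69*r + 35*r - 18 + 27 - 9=-4*r^2 - 36*r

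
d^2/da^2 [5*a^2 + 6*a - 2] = 10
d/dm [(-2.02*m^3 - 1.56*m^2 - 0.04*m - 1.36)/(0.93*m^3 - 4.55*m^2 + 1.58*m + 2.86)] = (-8.88178419700125e-16*m^5 + 10.6418*m^4 - 6.3088*m^3 - 16.184*m^2 - 21.2992*m + 2.0344)/(0.8649*m^6 - 8.463*m^5 + 23.6413*m^4 - 9.0584*m^3 - 23.5296*m^2 + 9.0376*m + 8.1796)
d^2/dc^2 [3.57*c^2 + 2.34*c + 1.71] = 7.14000000000000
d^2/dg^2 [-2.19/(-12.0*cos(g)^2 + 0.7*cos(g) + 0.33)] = (1261.44*(1 - cos(g)^2)^2 - 55.188*cos(g)^3 + 666.4827*cos(g)^2 + 109.87011*cos(g) - 1280.931)/(-12.0*cos(g)^2 + 0.7*cos(g) + 0.33)^3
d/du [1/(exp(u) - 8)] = -exp(u)/(exp(u) - 8)^2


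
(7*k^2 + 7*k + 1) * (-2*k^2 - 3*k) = -14*k^4 - 35*k^3 - 23*k^2 - 3*k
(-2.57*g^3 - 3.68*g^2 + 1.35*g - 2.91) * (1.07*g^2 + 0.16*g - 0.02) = -2.7499*g^5 - 4.3488*g^4 + 0.9071*g^3 - 2.8241*g^2 - 0.4926*g + 0.0582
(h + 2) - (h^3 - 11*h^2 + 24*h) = -h^3 + 11*h^2 - 23*h + 2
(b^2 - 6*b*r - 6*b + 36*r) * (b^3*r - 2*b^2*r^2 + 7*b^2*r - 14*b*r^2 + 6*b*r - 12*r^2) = b^5*r - 8*b^4*r^2 + b^4*r + 12*b^3*r^3 - 8*b^3*r^2 - 36*b^3*r + 12*b^2*r^3 + 288*b^2*r^2 - 36*b^2*r - 432*b*r^3 + 288*b*r^2 - 432*r^3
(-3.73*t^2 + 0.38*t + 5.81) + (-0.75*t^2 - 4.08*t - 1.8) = -4.48*t^2 - 3.7*t + 4.01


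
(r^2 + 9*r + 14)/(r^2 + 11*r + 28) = (r + 2)/(r + 4)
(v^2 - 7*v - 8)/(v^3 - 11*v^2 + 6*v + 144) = (v + 1)/(v^2 - 3*v - 18)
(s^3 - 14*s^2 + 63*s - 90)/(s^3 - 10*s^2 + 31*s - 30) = (s - 6)/(s - 2)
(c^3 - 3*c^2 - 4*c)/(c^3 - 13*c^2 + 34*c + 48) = c*(c - 4)/(c^2 - 14*c + 48)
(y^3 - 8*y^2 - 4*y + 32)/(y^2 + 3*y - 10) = (y^2 - 6*y - 16)/(y + 5)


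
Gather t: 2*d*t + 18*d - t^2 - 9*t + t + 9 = 18*d - t^2 + t*(2*d - 8) + 9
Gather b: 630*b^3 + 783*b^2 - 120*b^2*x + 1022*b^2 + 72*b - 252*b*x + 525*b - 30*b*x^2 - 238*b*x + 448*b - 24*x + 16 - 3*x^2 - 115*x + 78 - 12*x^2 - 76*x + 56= 630*b^3 + b^2*(1805 - 120*x) + b*(-30*x^2 - 490*x + 1045) - 15*x^2 - 215*x + 150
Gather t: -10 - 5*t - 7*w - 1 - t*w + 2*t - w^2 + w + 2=t*(-w - 3) - w^2 - 6*w - 9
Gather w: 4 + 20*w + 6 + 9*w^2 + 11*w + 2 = 9*w^2 + 31*w + 12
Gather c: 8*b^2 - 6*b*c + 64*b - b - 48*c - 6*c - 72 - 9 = 8*b^2 + 63*b + c*(-6*b - 54) - 81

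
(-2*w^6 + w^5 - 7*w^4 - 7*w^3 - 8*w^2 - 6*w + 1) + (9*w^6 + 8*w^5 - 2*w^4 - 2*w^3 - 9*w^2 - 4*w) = 7*w^6 + 9*w^5 - 9*w^4 - 9*w^3 - 17*w^2 - 10*w + 1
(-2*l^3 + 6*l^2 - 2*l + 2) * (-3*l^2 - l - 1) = 6*l^5 - 16*l^4 + 2*l^3 - 10*l^2 - 2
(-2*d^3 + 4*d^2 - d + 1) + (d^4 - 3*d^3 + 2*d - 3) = d^4 - 5*d^3 + 4*d^2 + d - 2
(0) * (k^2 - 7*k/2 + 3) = 0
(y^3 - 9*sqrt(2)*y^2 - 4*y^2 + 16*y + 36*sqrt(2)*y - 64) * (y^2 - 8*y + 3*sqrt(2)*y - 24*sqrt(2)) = y^5 - 12*y^4 - 6*sqrt(2)*y^4 - 6*y^3 + 72*sqrt(2)*y^3 - 144*sqrt(2)*y^2 + 456*y^2 - 1216*y - 576*sqrt(2)*y + 1536*sqrt(2)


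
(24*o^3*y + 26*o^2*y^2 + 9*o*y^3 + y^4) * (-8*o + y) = -192*o^4*y - 184*o^3*y^2 - 46*o^2*y^3 + o*y^4 + y^5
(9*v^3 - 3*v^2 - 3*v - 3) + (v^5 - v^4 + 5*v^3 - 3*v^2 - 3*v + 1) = v^5 - v^4 + 14*v^3 - 6*v^2 - 6*v - 2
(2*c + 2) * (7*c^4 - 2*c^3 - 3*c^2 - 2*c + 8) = 14*c^5 + 10*c^4 - 10*c^3 - 10*c^2 + 12*c + 16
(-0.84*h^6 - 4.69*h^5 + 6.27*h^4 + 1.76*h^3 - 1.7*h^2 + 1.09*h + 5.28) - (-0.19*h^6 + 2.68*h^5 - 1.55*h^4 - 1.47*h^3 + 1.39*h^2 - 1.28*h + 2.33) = -0.65*h^6 - 7.37*h^5 + 7.82*h^4 + 3.23*h^3 - 3.09*h^2 + 2.37*h + 2.95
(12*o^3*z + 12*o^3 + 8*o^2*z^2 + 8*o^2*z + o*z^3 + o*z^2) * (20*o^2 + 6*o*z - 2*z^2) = 240*o^5*z + 240*o^5 + 232*o^4*z^2 + 232*o^4*z + 44*o^3*z^3 + 44*o^3*z^2 - 10*o^2*z^4 - 10*o^2*z^3 - 2*o*z^5 - 2*o*z^4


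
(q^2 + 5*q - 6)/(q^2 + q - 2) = (q + 6)/(q + 2)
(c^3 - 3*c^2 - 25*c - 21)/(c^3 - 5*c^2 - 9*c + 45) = (c^2 - 6*c - 7)/(c^2 - 8*c + 15)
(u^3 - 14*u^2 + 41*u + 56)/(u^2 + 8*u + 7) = (u^2 - 15*u + 56)/(u + 7)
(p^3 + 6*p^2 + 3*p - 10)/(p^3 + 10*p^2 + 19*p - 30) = (p + 2)/(p + 6)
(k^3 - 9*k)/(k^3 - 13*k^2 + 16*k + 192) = k*(k - 3)/(k^2 - 16*k + 64)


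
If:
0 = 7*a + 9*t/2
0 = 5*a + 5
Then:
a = -1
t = 14/9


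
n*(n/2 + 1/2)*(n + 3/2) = n^3/2 + 5*n^2/4 + 3*n/4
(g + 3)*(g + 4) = g^2 + 7*g + 12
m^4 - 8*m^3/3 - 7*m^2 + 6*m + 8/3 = (m - 4)*(m - 1)*(m + 1/3)*(m + 2)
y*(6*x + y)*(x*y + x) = 6*x^2*y^2 + 6*x^2*y + x*y^3 + x*y^2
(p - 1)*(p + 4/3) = p^2 + p/3 - 4/3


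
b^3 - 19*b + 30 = (b - 3)*(b - 2)*(b + 5)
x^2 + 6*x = x*(x + 6)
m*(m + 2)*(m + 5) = m^3 + 7*m^2 + 10*m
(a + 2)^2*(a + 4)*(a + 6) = a^4 + 14*a^3 + 68*a^2 + 136*a + 96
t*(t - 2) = t^2 - 2*t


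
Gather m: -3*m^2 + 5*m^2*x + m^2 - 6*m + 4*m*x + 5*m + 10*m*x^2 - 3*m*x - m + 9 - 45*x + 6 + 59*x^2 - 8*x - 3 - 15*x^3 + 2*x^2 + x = m^2*(5*x - 2) + m*(10*x^2 + x - 2) - 15*x^3 + 61*x^2 - 52*x + 12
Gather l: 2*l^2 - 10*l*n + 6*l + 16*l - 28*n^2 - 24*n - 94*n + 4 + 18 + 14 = 2*l^2 + l*(22 - 10*n) - 28*n^2 - 118*n + 36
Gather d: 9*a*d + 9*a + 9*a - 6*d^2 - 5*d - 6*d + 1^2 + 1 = 18*a - 6*d^2 + d*(9*a - 11) + 2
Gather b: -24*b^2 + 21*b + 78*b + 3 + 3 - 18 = -24*b^2 + 99*b - 12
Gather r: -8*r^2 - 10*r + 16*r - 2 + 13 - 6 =-8*r^2 + 6*r + 5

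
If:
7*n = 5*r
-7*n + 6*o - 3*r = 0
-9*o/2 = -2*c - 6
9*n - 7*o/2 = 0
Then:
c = -3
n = 0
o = 0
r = 0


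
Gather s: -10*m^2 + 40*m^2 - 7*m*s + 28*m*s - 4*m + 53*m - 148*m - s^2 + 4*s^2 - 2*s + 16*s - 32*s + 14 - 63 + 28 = 30*m^2 - 99*m + 3*s^2 + s*(21*m - 18) - 21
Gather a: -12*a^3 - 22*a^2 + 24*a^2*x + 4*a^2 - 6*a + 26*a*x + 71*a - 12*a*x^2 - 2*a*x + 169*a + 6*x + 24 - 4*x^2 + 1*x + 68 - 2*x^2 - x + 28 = -12*a^3 + a^2*(24*x - 18) + a*(-12*x^2 + 24*x + 234) - 6*x^2 + 6*x + 120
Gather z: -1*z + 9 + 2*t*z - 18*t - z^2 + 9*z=-18*t - z^2 + z*(2*t + 8) + 9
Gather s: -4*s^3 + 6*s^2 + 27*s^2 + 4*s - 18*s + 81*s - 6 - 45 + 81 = -4*s^3 + 33*s^2 + 67*s + 30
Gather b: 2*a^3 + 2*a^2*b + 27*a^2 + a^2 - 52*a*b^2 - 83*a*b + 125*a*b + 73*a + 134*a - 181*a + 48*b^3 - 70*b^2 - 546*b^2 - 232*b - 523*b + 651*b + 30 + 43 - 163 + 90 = 2*a^3 + 28*a^2 + 26*a + 48*b^3 + b^2*(-52*a - 616) + b*(2*a^2 + 42*a - 104)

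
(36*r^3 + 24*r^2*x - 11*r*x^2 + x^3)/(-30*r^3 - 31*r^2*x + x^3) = (-6*r + x)/(5*r + x)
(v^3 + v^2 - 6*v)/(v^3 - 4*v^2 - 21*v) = (v - 2)/(v - 7)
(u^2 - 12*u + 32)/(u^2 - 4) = (u^2 - 12*u + 32)/(u^2 - 4)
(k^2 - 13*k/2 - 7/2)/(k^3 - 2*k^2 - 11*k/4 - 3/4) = 2*(k - 7)/(2*k^2 - 5*k - 3)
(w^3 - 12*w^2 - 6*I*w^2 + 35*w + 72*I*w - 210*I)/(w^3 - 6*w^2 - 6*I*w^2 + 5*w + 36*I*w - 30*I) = (w - 7)/(w - 1)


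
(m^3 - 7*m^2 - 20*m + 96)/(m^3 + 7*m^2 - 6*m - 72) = (m - 8)/(m + 6)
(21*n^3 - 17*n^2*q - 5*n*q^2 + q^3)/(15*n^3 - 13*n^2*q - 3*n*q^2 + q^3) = (-7*n + q)/(-5*n + q)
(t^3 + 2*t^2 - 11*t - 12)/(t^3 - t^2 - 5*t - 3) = (t + 4)/(t + 1)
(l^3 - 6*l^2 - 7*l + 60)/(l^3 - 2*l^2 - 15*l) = (l - 4)/l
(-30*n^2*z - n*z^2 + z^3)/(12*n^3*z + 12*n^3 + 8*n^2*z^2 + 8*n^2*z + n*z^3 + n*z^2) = z*(-30*n^2 - n*z + z^2)/(n*(12*n^2*z + 12*n^2 + 8*n*z^2 + 8*n*z + z^3 + z^2))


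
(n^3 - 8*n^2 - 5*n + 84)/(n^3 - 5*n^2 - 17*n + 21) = (n - 4)/(n - 1)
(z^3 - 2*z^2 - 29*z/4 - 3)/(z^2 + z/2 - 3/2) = (z^2 - 7*z/2 - 2)/(z - 1)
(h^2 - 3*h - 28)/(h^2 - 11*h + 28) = (h + 4)/(h - 4)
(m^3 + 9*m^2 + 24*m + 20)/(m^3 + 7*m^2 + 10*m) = (m + 2)/m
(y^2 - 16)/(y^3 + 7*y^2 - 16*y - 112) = 1/(y + 7)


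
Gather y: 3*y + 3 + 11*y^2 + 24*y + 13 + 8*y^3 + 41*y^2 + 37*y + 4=8*y^3 + 52*y^2 + 64*y + 20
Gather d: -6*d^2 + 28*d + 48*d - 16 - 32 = -6*d^2 + 76*d - 48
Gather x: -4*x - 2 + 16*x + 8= 12*x + 6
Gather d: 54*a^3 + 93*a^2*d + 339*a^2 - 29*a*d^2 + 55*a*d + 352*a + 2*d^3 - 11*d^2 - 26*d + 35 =54*a^3 + 339*a^2 + 352*a + 2*d^3 + d^2*(-29*a - 11) + d*(93*a^2 + 55*a - 26) + 35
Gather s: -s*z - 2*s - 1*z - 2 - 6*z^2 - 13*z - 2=s*(-z - 2) - 6*z^2 - 14*z - 4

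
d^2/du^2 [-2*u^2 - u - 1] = -4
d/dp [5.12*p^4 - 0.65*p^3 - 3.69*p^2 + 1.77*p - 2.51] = 20.48*p^3 - 1.95*p^2 - 7.38*p + 1.77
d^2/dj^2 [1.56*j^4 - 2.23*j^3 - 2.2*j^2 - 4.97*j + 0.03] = 18.72*j^2 - 13.38*j - 4.4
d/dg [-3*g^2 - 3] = -6*g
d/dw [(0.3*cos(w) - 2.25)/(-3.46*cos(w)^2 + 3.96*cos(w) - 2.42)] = (-1.038*cos(w)^2 + 15.57*cos(w) - 8.184)*sin(w)/(11.9716*cos(w)^4 - 27.4032*cos(w)^3 + 32.428*cos(w)^2 - 19.1664*cos(w) + 5.8564)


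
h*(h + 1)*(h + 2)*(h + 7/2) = h^4 + 13*h^3/2 + 25*h^2/2 + 7*h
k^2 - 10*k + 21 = (k - 7)*(k - 3)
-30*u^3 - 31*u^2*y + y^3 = (-6*u + y)*(u + y)*(5*u + y)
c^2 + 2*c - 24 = (c - 4)*(c + 6)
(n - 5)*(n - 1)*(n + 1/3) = n^3 - 17*n^2/3 + 3*n + 5/3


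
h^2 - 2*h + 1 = (h - 1)^2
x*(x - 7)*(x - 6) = x^3 - 13*x^2 + 42*x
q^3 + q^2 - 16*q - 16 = (q - 4)*(q + 1)*(q + 4)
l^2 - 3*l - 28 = (l - 7)*(l + 4)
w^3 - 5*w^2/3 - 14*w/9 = w*(w - 7/3)*(w + 2/3)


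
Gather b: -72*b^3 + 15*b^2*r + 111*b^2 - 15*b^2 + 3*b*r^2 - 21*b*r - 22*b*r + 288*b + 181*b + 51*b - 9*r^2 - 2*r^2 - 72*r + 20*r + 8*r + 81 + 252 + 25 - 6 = -72*b^3 + b^2*(15*r + 96) + b*(3*r^2 - 43*r + 520) - 11*r^2 - 44*r + 352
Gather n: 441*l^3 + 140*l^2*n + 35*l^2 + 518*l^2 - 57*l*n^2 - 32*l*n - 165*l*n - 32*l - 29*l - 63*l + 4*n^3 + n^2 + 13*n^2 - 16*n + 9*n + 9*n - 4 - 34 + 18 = 441*l^3 + 553*l^2 - 124*l + 4*n^3 + n^2*(14 - 57*l) + n*(140*l^2 - 197*l + 2) - 20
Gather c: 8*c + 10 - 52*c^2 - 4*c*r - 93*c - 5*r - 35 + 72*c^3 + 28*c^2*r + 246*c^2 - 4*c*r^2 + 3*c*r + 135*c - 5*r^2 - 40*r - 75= 72*c^3 + c^2*(28*r + 194) + c*(-4*r^2 - r + 50) - 5*r^2 - 45*r - 100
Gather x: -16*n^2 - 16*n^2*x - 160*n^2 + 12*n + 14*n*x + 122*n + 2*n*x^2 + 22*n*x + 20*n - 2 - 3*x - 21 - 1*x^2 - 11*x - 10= -176*n^2 + 154*n + x^2*(2*n - 1) + x*(-16*n^2 + 36*n - 14) - 33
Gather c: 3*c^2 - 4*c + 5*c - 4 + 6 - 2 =3*c^2 + c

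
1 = 1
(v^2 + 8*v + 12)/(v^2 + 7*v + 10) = (v + 6)/(v + 5)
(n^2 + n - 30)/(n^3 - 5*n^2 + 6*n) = (n^2 + n - 30)/(n*(n^2 - 5*n + 6))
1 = 1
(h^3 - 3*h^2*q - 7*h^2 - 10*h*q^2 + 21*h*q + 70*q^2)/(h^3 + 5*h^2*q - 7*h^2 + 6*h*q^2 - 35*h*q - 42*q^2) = (h - 5*q)/(h + 3*q)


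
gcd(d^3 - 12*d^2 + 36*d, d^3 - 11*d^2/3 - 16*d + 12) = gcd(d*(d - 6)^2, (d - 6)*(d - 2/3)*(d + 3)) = d - 6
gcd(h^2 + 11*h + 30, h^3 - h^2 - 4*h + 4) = 1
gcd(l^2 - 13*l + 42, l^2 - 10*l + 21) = l - 7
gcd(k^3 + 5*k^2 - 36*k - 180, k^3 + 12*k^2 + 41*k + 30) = k^2 + 11*k + 30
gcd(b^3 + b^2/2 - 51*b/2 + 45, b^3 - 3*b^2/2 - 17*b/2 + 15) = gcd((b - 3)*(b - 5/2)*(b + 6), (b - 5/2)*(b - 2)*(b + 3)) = b - 5/2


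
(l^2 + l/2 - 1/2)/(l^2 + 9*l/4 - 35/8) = 4*(2*l^2 + l - 1)/(8*l^2 + 18*l - 35)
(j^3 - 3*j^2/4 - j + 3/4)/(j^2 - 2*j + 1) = (4*j^2 + j - 3)/(4*(j - 1))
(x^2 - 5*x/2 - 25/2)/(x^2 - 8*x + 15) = (x + 5/2)/(x - 3)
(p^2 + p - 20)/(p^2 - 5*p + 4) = (p + 5)/(p - 1)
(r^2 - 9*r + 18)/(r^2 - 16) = (r^2 - 9*r + 18)/(r^2 - 16)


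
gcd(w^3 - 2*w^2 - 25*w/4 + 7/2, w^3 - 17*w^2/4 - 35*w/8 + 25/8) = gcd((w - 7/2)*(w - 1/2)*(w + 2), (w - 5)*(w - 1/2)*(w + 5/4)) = w - 1/2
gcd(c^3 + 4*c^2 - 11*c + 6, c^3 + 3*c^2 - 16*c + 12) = c^2 + 5*c - 6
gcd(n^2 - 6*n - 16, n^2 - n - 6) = n + 2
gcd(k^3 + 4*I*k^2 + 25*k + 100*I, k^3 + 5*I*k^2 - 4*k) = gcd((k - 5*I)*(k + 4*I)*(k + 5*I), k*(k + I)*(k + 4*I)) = k + 4*I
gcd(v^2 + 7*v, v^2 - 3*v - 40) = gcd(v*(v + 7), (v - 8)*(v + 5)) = 1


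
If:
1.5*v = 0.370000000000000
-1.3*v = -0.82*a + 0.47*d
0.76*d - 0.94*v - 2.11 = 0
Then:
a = 2.16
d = 3.08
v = 0.25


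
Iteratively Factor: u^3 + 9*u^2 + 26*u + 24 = (u + 3)*(u^2 + 6*u + 8) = (u + 2)*(u + 3)*(u + 4)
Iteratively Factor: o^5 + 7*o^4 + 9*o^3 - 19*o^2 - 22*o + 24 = (o - 1)*(o^4 + 8*o^3 + 17*o^2 - 2*o - 24) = (o - 1)*(o + 3)*(o^3 + 5*o^2 + 2*o - 8) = (o - 1)*(o + 2)*(o + 3)*(o^2 + 3*o - 4) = (o - 1)^2*(o + 2)*(o + 3)*(o + 4)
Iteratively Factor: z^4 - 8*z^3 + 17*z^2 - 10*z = (z - 2)*(z^3 - 6*z^2 + 5*z) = (z - 2)*(z - 1)*(z^2 - 5*z) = (z - 5)*(z - 2)*(z - 1)*(z)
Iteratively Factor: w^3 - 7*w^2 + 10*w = (w - 2)*(w^2 - 5*w) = (w - 5)*(w - 2)*(w)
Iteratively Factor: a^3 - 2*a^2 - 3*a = (a - 3)*(a^2 + a) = a*(a - 3)*(a + 1)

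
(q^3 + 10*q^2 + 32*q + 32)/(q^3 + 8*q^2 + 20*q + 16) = (q + 4)/(q + 2)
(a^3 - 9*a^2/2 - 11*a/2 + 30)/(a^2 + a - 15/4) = 2*(a^2 - 7*a + 12)/(2*a - 3)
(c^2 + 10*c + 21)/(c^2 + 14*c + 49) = (c + 3)/(c + 7)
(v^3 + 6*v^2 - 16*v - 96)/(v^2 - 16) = v + 6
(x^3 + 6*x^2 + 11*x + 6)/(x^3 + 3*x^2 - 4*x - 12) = (x + 1)/(x - 2)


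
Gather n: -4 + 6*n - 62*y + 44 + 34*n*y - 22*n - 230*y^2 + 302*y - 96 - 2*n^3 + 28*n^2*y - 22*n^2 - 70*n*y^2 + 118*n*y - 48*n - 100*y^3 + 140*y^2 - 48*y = -2*n^3 + n^2*(28*y - 22) + n*(-70*y^2 + 152*y - 64) - 100*y^3 - 90*y^2 + 192*y - 56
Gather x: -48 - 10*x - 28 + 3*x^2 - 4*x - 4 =3*x^2 - 14*x - 80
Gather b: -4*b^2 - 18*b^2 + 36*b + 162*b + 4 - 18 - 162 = -22*b^2 + 198*b - 176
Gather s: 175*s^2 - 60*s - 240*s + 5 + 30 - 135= 175*s^2 - 300*s - 100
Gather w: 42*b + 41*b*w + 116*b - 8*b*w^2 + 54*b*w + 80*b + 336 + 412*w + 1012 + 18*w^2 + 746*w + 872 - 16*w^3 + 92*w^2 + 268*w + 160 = 238*b - 16*w^3 + w^2*(110 - 8*b) + w*(95*b + 1426) + 2380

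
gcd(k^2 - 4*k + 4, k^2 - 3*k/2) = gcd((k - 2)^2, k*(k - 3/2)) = 1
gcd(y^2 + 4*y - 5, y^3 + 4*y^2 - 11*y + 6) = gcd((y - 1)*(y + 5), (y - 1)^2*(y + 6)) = y - 1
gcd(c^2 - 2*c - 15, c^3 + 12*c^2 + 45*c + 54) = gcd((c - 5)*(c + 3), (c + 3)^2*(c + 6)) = c + 3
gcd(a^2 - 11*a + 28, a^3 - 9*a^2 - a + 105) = a - 7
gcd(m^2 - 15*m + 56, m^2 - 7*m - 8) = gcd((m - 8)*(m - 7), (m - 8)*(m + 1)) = m - 8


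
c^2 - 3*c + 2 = (c - 2)*(c - 1)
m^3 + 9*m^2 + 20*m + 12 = (m + 1)*(m + 2)*(m + 6)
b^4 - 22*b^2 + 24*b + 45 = (b - 3)^2*(b + 1)*(b + 5)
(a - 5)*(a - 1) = a^2 - 6*a + 5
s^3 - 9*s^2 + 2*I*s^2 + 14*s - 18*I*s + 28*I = (s - 7)*(s - 2)*(s + 2*I)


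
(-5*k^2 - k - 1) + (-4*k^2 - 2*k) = -9*k^2 - 3*k - 1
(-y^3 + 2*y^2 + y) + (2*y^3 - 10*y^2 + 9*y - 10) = y^3 - 8*y^2 + 10*y - 10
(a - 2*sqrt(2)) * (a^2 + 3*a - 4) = a^3 - 2*sqrt(2)*a^2 + 3*a^2 - 6*sqrt(2)*a - 4*a + 8*sqrt(2)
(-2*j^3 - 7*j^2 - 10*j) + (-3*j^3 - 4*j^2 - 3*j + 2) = -5*j^3 - 11*j^2 - 13*j + 2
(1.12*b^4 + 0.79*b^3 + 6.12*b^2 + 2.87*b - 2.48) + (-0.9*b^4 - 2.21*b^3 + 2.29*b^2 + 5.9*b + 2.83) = 0.22*b^4 - 1.42*b^3 + 8.41*b^2 + 8.77*b + 0.35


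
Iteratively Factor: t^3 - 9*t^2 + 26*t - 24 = (t - 2)*(t^2 - 7*t + 12) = (t - 3)*(t - 2)*(t - 4)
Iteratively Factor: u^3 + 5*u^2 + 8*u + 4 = (u + 2)*(u^2 + 3*u + 2) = (u + 1)*(u + 2)*(u + 2)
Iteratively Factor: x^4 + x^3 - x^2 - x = (x + 1)*(x^3 - x) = x*(x + 1)*(x^2 - 1) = x*(x + 1)^2*(x - 1)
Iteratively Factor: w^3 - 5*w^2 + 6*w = (w - 3)*(w^2 - 2*w) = w*(w - 3)*(w - 2)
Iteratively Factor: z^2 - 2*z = (z - 2)*(z)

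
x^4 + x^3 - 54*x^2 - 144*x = x*(x - 8)*(x + 3)*(x + 6)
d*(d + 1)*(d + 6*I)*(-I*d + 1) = -I*d^4 + 7*d^3 - I*d^3 + 7*d^2 + 6*I*d^2 + 6*I*d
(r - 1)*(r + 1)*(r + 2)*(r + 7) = r^4 + 9*r^3 + 13*r^2 - 9*r - 14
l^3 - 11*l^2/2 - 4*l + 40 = (l - 4)^2*(l + 5/2)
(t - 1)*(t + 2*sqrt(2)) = t^2 - t + 2*sqrt(2)*t - 2*sqrt(2)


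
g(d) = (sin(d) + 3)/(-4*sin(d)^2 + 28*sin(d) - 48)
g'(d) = (8*sin(d)*cos(d) - 28*cos(d))*(sin(d) + 3)/(-4*sin(d)^2 + 28*sin(d) - 48)^2 + cos(d)/(-4*sin(d)^2 + 28*sin(d) - 48) = (sin(d)^2 + 6*sin(d) - 33)*cos(d)/(4*(sin(d)^2 - 7*sin(d) + 12)^2)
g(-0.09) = -0.06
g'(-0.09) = -0.05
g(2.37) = -0.12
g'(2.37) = 0.09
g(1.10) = -0.15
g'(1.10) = -0.07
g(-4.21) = -0.15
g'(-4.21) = 0.07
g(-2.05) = -0.03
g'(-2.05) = 0.01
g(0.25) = -0.08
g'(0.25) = -0.07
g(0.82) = -0.13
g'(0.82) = -0.09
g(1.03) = -0.14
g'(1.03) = -0.08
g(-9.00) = -0.04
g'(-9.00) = 0.04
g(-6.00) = -0.08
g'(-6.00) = -0.07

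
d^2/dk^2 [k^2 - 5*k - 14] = 2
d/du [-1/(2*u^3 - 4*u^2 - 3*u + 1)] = (6*u^2 - 8*u - 3)/(2*u^3 - 4*u^2 - 3*u + 1)^2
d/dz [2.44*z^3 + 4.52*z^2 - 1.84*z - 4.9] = 7.32*z^2 + 9.04*z - 1.84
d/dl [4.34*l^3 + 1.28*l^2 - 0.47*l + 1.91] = 13.02*l^2 + 2.56*l - 0.47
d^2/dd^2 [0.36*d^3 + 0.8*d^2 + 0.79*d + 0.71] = 2.16*d + 1.6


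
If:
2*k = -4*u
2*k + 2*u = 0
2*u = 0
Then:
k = 0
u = 0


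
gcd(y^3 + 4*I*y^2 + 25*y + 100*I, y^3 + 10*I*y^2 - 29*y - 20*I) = y^2 + 9*I*y - 20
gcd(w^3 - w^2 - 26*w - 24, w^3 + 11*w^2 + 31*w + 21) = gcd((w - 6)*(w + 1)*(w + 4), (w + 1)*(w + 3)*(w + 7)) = w + 1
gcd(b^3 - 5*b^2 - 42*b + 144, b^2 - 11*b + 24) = b^2 - 11*b + 24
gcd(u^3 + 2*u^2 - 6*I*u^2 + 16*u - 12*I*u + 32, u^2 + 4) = u + 2*I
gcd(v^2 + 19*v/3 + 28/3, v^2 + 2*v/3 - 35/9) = v + 7/3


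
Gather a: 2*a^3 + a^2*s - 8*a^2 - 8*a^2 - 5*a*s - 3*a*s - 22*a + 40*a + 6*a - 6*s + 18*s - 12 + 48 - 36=2*a^3 + a^2*(s - 16) + a*(24 - 8*s) + 12*s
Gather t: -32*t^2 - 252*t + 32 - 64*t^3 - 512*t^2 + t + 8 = -64*t^3 - 544*t^2 - 251*t + 40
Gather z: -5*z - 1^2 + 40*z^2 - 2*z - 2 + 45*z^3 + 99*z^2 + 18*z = 45*z^3 + 139*z^2 + 11*z - 3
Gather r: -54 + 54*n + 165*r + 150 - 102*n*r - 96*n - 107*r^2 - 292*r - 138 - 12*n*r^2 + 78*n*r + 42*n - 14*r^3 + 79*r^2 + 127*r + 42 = -24*n*r - 14*r^3 + r^2*(-12*n - 28)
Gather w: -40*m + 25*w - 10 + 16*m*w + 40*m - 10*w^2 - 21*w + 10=-10*w^2 + w*(16*m + 4)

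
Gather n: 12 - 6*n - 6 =6 - 6*n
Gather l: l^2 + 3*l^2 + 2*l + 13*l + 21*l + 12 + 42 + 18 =4*l^2 + 36*l + 72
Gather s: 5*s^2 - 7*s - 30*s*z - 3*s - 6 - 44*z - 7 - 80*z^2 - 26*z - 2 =5*s^2 + s*(-30*z - 10) - 80*z^2 - 70*z - 15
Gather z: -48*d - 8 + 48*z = -48*d + 48*z - 8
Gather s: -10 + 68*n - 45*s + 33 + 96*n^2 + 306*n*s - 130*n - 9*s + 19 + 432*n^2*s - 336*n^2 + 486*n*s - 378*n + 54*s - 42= -240*n^2 - 440*n + s*(432*n^2 + 792*n)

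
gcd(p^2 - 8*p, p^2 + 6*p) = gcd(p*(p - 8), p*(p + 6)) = p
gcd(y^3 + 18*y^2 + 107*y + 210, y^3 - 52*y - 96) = y + 6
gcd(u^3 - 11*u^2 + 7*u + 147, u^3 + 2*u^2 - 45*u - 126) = u^2 - 4*u - 21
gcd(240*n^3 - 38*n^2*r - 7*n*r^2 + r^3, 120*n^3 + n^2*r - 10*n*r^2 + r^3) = 40*n^2 - 13*n*r + r^2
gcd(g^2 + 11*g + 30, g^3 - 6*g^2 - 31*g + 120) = g + 5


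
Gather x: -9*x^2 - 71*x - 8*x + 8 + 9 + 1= -9*x^2 - 79*x + 18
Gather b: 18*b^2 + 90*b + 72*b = 18*b^2 + 162*b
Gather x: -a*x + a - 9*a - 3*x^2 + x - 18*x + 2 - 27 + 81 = -8*a - 3*x^2 + x*(-a - 17) + 56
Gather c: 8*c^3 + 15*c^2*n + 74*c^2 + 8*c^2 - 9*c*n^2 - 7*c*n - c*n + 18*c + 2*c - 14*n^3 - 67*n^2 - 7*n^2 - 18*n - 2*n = 8*c^3 + c^2*(15*n + 82) + c*(-9*n^2 - 8*n + 20) - 14*n^3 - 74*n^2 - 20*n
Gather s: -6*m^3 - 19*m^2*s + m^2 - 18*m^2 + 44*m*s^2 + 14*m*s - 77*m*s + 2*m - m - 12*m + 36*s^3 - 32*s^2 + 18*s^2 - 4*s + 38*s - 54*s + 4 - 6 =-6*m^3 - 17*m^2 - 11*m + 36*s^3 + s^2*(44*m - 14) + s*(-19*m^2 - 63*m - 20) - 2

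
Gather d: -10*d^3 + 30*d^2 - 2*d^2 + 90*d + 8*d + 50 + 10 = -10*d^3 + 28*d^2 + 98*d + 60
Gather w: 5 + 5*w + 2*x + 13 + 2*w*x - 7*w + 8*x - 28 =w*(2*x - 2) + 10*x - 10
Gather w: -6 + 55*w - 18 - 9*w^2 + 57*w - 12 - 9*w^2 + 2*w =-18*w^2 + 114*w - 36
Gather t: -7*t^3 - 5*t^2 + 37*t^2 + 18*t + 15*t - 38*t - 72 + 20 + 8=-7*t^3 + 32*t^2 - 5*t - 44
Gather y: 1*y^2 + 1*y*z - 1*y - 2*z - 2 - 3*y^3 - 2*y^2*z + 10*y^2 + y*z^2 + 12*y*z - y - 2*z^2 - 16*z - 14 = -3*y^3 + y^2*(11 - 2*z) + y*(z^2 + 13*z - 2) - 2*z^2 - 18*z - 16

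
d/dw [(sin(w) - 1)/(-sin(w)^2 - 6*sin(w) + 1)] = (sin(w)^2 - 2*sin(w) - 5)*cos(w)/(6*sin(w) - cos(w)^2)^2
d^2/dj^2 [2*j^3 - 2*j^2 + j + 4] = 12*j - 4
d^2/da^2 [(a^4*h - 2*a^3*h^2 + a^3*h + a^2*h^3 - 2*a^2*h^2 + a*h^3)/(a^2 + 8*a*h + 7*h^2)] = 2*h*(a^6 + 24*a^5*h + 213*a^4*h^2 + 326*a^3*h^3 + 74*a^3*h^2 - 63*a^2*h^4 + 210*a^2*h^3 - 294*a*h^5 + 126*a*h^4 + 49*h^6 - 154*h^5)/(a^6 + 24*a^5*h + 213*a^4*h^2 + 848*a^3*h^3 + 1491*a^2*h^4 + 1176*a*h^5 + 343*h^6)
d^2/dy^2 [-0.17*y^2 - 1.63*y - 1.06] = -0.340000000000000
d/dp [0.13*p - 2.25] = 0.130000000000000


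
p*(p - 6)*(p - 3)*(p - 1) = p^4 - 10*p^3 + 27*p^2 - 18*p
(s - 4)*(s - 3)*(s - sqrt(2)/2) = s^3 - 7*s^2 - sqrt(2)*s^2/2 + 7*sqrt(2)*s/2 + 12*s - 6*sqrt(2)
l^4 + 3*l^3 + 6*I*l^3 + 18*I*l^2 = l^2*(l + 3)*(l + 6*I)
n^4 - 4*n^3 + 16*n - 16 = (n - 2)^3*(n + 2)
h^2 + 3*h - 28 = (h - 4)*(h + 7)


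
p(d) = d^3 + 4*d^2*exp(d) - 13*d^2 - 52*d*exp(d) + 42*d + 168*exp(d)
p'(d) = 4*d^2*exp(d) + 3*d^2 - 44*d*exp(d) - 26*d + 116*exp(d) + 42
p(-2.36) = -155.12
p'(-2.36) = 142.93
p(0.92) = 338.43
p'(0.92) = 218.62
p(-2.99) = -250.47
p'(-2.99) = 160.81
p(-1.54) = -43.95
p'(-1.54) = 130.58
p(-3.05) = -260.18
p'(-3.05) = 162.82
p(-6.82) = -1207.54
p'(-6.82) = 359.51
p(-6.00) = -934.45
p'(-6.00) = 307.30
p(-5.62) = -822.02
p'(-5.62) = 284.65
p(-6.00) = -934.45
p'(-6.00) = 307.30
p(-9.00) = -2159.88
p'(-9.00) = 519.10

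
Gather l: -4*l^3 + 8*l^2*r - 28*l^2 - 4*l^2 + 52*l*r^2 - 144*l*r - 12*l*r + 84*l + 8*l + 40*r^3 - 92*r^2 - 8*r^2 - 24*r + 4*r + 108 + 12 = -4*l^3 + l^2*(8*r - 32) + l*(52*r^2 - 156*r + 92) + 40*r^3 - 100*r^2 - 20*r + 120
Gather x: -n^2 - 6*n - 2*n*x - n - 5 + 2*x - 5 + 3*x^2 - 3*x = -n^2 - 7*n + 3*x^2 + x*(-2*n - 1) - 10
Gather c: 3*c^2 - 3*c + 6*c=3*c^2 + 3*c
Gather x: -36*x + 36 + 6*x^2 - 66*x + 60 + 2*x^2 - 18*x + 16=8*x^2 - 120*x + 112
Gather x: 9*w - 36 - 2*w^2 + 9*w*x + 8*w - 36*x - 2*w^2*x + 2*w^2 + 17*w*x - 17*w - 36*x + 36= x*(-2*w^2 + 26*w - 72)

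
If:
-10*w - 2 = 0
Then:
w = -1/5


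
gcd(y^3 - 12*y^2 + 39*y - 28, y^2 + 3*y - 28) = y - 4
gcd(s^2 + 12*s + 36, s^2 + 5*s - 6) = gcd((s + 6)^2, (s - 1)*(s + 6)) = s + 6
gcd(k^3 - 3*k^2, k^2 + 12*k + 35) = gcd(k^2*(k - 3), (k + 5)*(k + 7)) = 1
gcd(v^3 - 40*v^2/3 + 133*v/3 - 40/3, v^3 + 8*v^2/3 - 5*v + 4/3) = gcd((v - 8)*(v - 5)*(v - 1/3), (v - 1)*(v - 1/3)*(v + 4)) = v - 1/3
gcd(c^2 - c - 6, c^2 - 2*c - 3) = c - 3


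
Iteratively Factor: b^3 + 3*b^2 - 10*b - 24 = (b + 4)*(b^2 - b - 6) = (b + 2)*(b + 4)*(b - 3)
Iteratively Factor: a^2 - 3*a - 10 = (a - 5)*(a + 2)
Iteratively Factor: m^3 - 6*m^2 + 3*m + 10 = (m + 1)*(m^2 - 7*m + 10) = (m - 2)*(m + 1)*(m - 5)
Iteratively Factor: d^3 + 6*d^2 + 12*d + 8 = (d + 2)*(d^2 + 4*d + 4) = (d + 2)^2*(d + 2)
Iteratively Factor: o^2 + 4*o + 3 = (o + 1)*(o + 3)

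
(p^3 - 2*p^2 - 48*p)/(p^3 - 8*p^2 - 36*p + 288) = p/(p - 6)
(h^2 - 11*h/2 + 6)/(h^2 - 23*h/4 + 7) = 2*(2*h - 3)/(4*h - 7)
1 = 1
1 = 1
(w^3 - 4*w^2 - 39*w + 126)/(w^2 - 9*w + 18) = (w^2 - w - 42)/(w - 6)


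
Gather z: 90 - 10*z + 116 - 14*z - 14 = 192 - 24*z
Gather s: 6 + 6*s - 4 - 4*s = 2*s + 2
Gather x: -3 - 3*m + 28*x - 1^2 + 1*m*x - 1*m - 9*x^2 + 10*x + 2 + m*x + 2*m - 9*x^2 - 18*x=-2*m - 18*x^2 + x*(2*m + 20) - 2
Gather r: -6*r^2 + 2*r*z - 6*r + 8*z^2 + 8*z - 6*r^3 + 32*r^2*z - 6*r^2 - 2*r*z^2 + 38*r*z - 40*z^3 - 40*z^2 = -6*r^3 + r^2*(32*z - 12) + r*(-2*z^2 + 40*z - 6) - 40*z^3 - 32*z^2 + 8*z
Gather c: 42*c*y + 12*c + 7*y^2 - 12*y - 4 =c*(42*y + 12) + 7*y^2 - 12*y - 4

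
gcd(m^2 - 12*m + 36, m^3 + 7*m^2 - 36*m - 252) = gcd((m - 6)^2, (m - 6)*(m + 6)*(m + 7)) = m - 6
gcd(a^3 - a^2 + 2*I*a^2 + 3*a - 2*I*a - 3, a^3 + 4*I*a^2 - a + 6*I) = a^2 + 2*I*a + 3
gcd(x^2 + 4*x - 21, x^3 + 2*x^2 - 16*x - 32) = 1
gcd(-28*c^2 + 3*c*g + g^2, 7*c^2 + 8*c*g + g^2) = 7*c + g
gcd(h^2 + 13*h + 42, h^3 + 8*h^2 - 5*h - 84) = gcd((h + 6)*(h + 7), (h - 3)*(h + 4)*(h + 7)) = h + 7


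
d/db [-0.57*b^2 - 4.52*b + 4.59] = -1.14*b - 4.52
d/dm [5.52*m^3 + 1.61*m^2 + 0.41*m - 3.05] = 16.56*m^2 + 3.22*m + 0.41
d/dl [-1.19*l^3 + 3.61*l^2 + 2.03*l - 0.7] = -3.57*l^2 + 7.22*l + 2.03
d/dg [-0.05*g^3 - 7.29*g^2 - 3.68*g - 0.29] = -0.15*g^2 - 14.58*g - 3.68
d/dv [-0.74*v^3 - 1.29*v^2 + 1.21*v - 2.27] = -2.22*v^2 - 2.58*v + 1.21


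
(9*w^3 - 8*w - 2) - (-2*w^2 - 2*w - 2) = 9*w^3 + 2*w^2 - 6*w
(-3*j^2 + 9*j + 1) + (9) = -3*j^2 + 9*j + 10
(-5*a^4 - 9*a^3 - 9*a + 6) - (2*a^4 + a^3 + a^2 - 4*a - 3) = -7*a^4 - 10*a^3 - a^2 - 5*a + 9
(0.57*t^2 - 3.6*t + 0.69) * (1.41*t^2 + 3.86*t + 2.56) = 0.8037*t^4 - 2.8758*t^3 - 11.4639*t^2 - 6.5526*t + 1.7664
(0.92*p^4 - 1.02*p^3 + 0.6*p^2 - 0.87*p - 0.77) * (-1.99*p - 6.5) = -1.8308*p^5 - 3.9502*p^4 + 5.436*p^3 - 2.1687*p^2 + 7.1873*p + 5.005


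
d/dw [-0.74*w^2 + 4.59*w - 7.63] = 4.59 - 1.48*w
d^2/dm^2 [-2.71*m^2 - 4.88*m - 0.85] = -5.42000000000000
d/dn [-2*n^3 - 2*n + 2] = -6*n^2 - 2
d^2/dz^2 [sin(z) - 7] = -sin(z)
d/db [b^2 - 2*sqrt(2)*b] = 2*b - 2*sqrt(2)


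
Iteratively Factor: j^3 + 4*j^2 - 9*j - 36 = (j + 4)*(j^2 - 9) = (j - 3)*(j + 4)*(j + 3)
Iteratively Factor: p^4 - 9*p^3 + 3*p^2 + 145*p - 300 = (p + 4)*(p^3 - 13*p^2 + 55*p - 75) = (p - 5)*(p + 4)*(p^2 - 8*p + 15) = (p - 5)^2*(p + 4)*(p - 3)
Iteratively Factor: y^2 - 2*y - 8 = (y - 4)*(y + 2)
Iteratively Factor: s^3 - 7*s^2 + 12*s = (s - 4)*(s^2 - 3*s) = (s - 4)*(s - 3)*(s)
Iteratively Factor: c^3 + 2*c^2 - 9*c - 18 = (c - 3)*(c^2 + 5*c + 6) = (c - 3)*(c + 3)*(c + 2)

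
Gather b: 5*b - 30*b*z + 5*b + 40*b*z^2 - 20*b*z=b*(40*z^2 - 50*z + 10)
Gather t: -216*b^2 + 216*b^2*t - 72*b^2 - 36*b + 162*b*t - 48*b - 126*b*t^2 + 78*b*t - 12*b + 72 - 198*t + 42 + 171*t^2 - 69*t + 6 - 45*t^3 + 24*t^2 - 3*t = -288*b^2 - 96*b - 45*t^3 + t^2*(195 - 126*b) + t*(216*b^2 + 240*b - 270) + 120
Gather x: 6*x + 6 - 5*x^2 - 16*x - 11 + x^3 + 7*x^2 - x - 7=x^3 + 2*x^2 - 11*x - 12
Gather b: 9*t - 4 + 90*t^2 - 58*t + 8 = 90*t^2 - 49*t + 4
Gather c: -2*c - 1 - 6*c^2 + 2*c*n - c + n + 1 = -6*c^2 + c*(2*n - 3) + n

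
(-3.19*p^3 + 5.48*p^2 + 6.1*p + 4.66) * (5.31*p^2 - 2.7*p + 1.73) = -16.9389*p^5 + 37.7118*p^4 + 12.0763*p^3 + 17.755*p^2 - 2.029*p + 8.0618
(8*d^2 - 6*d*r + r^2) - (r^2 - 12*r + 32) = 8*d^2 - 6*d*r + 12*r - 32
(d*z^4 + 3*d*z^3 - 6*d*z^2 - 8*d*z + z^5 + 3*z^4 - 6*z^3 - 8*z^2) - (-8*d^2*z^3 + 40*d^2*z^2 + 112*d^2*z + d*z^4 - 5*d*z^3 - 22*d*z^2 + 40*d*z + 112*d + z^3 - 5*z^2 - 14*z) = 8*d^2*z^3 - 40*d^2*z^2 - 112*d^2*z + 8*d*z^3 + 16*d*z^2 - 48*d*z - 112*d + z^5 + 3*z^4 - 7*z^3 - 3*z^2 + 14*z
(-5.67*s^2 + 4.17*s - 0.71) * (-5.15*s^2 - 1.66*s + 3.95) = 29.2005*s^4 - 12.0633*s^3 - 25.6622*s^2 + 17.6501*s - 2.8045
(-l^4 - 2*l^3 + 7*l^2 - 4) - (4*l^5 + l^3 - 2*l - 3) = -4*l^5 - l^4 - 3*l^3 + 7*l^2 + 2*l - 1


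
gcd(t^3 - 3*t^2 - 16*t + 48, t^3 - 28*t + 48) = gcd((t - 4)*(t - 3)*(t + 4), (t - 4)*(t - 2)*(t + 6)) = t - 4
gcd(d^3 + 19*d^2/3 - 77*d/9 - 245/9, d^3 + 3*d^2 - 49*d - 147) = d + 7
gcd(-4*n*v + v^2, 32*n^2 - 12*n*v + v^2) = -4*n + v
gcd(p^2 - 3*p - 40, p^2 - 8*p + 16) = 1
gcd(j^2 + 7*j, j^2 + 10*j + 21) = j + 7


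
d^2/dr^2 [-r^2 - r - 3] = -2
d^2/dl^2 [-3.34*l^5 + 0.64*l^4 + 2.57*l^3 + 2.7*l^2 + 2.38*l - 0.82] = -66.8*l^3 + 7.68*l^2 + 15.42*l + 5.4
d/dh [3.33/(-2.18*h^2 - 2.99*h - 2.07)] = (14.5188*h + 9.9567)/(2.18*h^2 + 2.99*h + 2.07)^2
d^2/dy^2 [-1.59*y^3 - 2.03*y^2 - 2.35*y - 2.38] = -9.54*y - 4.06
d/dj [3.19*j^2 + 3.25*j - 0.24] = 6.38*j + 3.25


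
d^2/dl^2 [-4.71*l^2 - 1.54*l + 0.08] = -9.42000000000000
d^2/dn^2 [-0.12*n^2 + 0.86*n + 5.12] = -0.240000000000000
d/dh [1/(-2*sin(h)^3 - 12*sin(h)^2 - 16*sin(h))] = (3*cos(h) + 12/tan(h) + 8*cos(h)/sin(h)^2)/(2*(sin(h) + 2)^2*(sin(h) + 4)^2)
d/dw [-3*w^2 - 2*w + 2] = -6*w - 2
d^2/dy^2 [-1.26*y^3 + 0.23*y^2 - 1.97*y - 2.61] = 0.46 - 7.56*y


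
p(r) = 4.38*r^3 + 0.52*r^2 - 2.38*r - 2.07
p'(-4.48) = 256.69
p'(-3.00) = 112.76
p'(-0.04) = -2.40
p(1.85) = 23.04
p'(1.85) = 44.52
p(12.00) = 7612.89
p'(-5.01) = 322.22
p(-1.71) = -18.38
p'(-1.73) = 35.15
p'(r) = 13.14*r^2 + 1.04*r - 2.38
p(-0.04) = -1.97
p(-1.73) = -19.07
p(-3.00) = -108.51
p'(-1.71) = 34.26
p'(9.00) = 1071.32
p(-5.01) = -527.89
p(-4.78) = -457.18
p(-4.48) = -374.80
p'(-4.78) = 292.88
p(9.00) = 3211.65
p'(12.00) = 1902.26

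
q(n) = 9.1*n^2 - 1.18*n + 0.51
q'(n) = 18.2*n - 1.18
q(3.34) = 98.08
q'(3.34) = 59.61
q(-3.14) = 93.94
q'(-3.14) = -58.33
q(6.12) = 334.12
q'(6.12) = 110.20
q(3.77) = 125.40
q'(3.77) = 67.43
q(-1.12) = 13.25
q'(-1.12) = -21.56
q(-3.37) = 107.83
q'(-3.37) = -62.51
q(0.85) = 6.08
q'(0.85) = 14.29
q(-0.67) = 5.39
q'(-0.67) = -13.37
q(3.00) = 78.87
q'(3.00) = 53.42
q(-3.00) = 85.95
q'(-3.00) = -55.78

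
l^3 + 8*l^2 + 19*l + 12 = (l + 1)*(l + 3)*(l + 4)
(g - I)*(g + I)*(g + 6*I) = g^3 + 6*I*g^2 + g + 6*I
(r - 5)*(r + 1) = r^2 - 4*r - 5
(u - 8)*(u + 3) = u^2 - 5*u - 24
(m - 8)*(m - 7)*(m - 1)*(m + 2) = m^4 - 14*m^3 + 39*m^2 + 86*m - 112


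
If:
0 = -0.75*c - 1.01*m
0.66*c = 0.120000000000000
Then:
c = 0.18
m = -0.14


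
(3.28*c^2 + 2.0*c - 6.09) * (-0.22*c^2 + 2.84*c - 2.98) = -0.7216*c^4 + 8.8752*c^3 - 2.7546*c^2 - 23.2556*c + 18.1482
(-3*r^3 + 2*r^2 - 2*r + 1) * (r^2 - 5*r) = -3*r^5 + 17*r^4 - 12*r^3 + 11*r^2 - 5*r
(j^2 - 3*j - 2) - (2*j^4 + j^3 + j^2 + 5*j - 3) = -2*j^4 - j^3 - 8*j + 1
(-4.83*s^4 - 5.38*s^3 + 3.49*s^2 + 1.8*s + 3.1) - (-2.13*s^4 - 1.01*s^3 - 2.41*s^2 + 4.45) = -2.7*s^4 - 4.37*s^3 + 5.9*s^2 + 1.8*s - 1.35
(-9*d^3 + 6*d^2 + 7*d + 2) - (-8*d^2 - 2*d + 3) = -9*d^3 + 14*d^2 + 9*d - 1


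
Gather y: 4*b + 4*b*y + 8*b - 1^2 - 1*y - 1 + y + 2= 4*b*y + 12*b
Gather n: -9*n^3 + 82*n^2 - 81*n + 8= -9*n^3 + 82*n^2 - 81*n + 8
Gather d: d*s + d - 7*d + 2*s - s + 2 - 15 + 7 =d*(s - 6) + s - 6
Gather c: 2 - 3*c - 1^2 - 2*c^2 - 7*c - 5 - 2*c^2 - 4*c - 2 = -4*c^2 - 14*c - 6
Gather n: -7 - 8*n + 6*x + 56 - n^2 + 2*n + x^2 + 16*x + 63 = -n^2 - 6*n + x^2 + 22*x + 112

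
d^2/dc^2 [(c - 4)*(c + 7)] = 2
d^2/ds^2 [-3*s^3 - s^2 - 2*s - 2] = -18*s - 2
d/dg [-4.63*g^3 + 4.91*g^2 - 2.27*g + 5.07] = -13.89*g^2 + 9.82*g - 2.27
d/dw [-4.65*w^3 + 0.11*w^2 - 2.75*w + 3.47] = -13.95*w^2 + 0.22*w - 2.75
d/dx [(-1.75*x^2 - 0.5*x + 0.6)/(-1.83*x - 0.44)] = (3.2025*x^2 + 1.54*x + 1.318)/(3.3489*x^2 + 1.6104*x + 0.1936)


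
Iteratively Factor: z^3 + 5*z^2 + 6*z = (z)*(z^2 + 5*z + 6) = z*(z + 3)*(z + 2)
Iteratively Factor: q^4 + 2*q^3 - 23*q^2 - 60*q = (q - 5)*(q^3 + 7*q^2 + 12*q) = (q - 5)*(q + 3)*(q^2 + 4*q) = (q - 5)*(q + 3)*(q + 4)*(q)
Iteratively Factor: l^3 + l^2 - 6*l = (l - 2)*(l^2 + 3*l) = (l - 2)*(l + 3)*(l)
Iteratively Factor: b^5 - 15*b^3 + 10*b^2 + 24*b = (b - 2)*(b^4 + 2*b^3 - 11*b^2 - 12*b) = (b - 2)*(b + 1)*(b^3 + b^2 - 12*b) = b*(b - 2)*(b + 1)*(b^2 + b - 12) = b*(b - 3)*(b - 2)*(b + 1)*(b + 4)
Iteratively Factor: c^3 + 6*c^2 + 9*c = (c + 3)*(c^2 + 3*c) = c*(c + 3)*(c + 3)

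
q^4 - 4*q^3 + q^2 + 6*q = q*(q - 3)*(q - 2)*(q + 1)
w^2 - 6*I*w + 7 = (w - 7*I)*(w + I)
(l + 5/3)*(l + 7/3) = l^2 + 4*l + 35/9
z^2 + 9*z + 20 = (z + 4)*(z + 5)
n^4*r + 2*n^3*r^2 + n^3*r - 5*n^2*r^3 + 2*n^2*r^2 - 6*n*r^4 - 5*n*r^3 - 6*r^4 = (n - 2*r)*(n + r)*(n + 3*r)*(n*r + r)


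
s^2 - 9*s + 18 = (s - 6)*(s - 3)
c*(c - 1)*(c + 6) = c^3 + 5*c^2 - 6*c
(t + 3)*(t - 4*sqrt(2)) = t^2 - 4*sqrt(2)*t + 3*t - 12*sqrt(2)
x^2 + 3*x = x*(x + 3)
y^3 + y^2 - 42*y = y*(y - 6)*(y + 7)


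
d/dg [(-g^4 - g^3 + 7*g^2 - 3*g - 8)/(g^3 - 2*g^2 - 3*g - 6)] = (-g^6 + 4*g^5 + 4*g^4 + 36*g^3 + 15*g^2 - 116*g - 6)/(g^6 - 4*g^5 - 2*g^4 + 33*g^2 + 36*g + 36)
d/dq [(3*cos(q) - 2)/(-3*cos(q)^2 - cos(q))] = (-9*sin(q) + 2*sin(q)/cos(q)^2 + 12*tan(q))/(3*cos(q) + 1)^2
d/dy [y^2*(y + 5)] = y*(3*y + 10)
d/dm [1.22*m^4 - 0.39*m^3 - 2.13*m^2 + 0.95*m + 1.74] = 4.88*m^3 - 1.17*m^2 - 4.26*m + 0.95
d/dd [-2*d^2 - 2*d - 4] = -4*d - 2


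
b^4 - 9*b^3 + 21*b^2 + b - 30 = (b - 5)*(b - 3)*(b - 2)*(b + 1)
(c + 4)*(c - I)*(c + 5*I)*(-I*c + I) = -I*c^4 + 4*c^3 - 3*I*c^3 + 12*c^2 - I*c^2 - 16*c - 15*I*c + 20*I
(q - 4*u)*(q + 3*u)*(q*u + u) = q^3*u - q^2*u^2 + q^2*u - 12*q*u^3 - q*u^2 - 12*u^3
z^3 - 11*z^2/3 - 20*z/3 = z*(z - 5)*(z + 4/3)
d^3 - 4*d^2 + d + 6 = (d - 3)*(d - 2)*(d + 1)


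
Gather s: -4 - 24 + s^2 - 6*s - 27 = s^2 - 6*s - 55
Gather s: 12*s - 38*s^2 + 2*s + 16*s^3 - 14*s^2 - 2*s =16*s^3 - 52*s^2 + 12*s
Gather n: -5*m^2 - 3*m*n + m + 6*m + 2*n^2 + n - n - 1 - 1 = -5*m^2 - 3*m*n + 7*m + 2*n^2 - 2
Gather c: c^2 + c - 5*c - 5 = c^2 - 4*c - 5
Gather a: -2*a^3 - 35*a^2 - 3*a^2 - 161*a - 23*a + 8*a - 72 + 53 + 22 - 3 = -2*a^3 - 38*a^2 - 176*a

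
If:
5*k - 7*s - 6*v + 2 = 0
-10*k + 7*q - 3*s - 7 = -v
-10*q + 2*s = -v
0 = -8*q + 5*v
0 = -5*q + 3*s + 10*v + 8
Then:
No Solution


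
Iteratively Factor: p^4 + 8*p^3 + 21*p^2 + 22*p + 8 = (p + 2)*(p^3 + 6*p^2 + 9*p + 4) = (p + 1)*(p + 2)*(p^2 + 5*p + 4) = (p + 1)*(p + 2)*(p + 4)*(p + 1)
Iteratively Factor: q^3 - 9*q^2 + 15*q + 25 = (q + 1)*(q^2 - 10*q + 25) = (q - 5)*(q + 1)*(q - 5)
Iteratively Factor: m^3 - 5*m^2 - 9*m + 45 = (m - 3)*(m^2 - 2*m - 15) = (m - 5)*(m - 3)*(m + 3)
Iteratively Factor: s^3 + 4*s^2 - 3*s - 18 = (s + 3)*(s^2 + s - 6) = (s + 3)^2*(s - 2)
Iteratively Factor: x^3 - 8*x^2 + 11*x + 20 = (x - 4)*(x^2 - 4*x - 5) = (x - 5)*(x - 4)*(x + 1)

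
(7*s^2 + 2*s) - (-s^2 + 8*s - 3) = 8*s^2 - 6*s + 3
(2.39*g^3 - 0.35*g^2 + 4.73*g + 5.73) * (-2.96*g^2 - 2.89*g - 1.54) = -7.0744*g^5 - 5.8711*g^4 - 16.6699*g^3 - 30.0915*g^2 - 23.8439*g - 8.8242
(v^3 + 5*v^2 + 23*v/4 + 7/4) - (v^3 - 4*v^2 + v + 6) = 9*v^2 + 19*v/4 - 17/4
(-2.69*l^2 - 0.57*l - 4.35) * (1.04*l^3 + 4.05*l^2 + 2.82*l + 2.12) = -2.7976*l^5 - 11.4873*l^4 - 14.4183*l^3 - 24.9277*l^2 - 13.4754*l - 9.222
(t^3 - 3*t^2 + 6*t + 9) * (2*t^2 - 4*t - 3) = 2*t^5 - 10*t^4 + 21*t^3 + 3*t^2 - 54*t - 27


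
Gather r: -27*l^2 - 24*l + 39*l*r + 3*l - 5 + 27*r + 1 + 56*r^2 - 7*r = -27*l^2 - 21*l + 56*r^2 + r*(39*l + 20) - 4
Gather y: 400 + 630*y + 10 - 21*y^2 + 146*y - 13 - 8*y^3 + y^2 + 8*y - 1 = -8*y^3 - 20*y^2 + 784*y + 396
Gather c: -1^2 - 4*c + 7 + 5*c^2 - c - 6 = 5*c^2 - 5*c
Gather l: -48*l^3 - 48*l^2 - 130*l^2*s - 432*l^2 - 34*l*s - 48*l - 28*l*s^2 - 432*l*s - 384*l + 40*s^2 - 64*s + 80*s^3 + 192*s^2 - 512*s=-48*l^3 + l^2*(-130*s - 480) + l*(-28*s^2 - 466*s - 432) + 80*s^3 + 232*s^2 - 576*s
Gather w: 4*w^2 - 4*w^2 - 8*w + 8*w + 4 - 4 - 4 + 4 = 0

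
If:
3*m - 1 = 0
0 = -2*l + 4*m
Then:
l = 2/3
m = 1/3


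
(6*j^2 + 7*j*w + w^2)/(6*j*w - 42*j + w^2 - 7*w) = (j + w)/(w - 7)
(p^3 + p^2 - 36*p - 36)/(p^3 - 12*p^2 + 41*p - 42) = (p^3 + p^2 - 36*p - 36)/(p^3 - 12*p^2 + 41*p - 42)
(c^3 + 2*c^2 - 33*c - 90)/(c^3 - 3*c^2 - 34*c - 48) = (c^2 - c - 30)/(c^2 - 6*c - 16)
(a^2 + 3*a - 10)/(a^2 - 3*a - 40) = (a - 2)/(a - 8)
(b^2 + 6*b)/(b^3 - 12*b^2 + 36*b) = (b + 6)/(b^2 - 12*b + 36)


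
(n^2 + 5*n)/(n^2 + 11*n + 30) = n/(n + 6)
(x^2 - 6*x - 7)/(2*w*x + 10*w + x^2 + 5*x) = (x^2 - 6*x - 7)/(2*w*x + 10*w + x^2 + 5*x)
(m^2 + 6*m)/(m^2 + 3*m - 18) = m/(m - 3)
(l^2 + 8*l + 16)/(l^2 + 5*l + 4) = (l + 4)/(l + 1)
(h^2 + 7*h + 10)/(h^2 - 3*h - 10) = (h + 5)/(h - 5)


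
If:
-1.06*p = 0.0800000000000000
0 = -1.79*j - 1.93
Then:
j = -1.08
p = -0.08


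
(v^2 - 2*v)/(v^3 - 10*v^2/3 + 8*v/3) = 3/(3*v - 4)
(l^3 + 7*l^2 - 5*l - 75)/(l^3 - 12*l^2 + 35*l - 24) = (l^2 + 10*l + 25)/(l^2 - 9*l + 8)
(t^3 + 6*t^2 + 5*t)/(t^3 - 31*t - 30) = t/(t - 6)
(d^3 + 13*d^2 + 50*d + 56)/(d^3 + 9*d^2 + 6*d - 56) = (d + 2)/(d - 2)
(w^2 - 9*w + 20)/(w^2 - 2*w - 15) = (w - 4)/(w + 3)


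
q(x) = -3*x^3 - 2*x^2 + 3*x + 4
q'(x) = -9*x^2 - 4*x + 3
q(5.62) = -574.82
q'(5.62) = -303.74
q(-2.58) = 34.47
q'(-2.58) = -46.59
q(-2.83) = 47.49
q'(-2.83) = -57.76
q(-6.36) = 675.80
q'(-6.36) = -335.61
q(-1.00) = 2.00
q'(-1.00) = -2.00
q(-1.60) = 6.37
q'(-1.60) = -13.64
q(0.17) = 4.44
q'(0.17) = 2.06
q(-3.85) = 134.00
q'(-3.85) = -115.00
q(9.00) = -2318.00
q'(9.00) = -762.00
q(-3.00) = 58.00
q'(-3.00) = -66.00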